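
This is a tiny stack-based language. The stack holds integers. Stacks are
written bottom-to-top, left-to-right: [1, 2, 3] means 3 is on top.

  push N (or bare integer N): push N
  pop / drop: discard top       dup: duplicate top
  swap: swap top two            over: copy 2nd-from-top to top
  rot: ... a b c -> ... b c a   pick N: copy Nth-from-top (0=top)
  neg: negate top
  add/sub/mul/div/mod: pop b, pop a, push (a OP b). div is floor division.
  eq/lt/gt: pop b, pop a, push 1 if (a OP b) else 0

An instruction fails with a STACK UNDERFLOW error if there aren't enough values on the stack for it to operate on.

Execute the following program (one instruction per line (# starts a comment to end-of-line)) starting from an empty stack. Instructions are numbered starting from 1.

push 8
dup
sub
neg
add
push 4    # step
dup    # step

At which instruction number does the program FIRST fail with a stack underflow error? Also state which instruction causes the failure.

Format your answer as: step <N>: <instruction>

Step 1 ('push 8'): stack = [8], depth = 1
Step 2 ('dup'): stack = [8, 8], depth = 2
Step 3 ('sub'): stack = [0], depth = 1
Step 4 ('neg'): stack = [0], depth = 1
Step 5 ('add'): needs 2 value(s) but depth is 1 — STACK UNDERFLOW

Answer: step 5: add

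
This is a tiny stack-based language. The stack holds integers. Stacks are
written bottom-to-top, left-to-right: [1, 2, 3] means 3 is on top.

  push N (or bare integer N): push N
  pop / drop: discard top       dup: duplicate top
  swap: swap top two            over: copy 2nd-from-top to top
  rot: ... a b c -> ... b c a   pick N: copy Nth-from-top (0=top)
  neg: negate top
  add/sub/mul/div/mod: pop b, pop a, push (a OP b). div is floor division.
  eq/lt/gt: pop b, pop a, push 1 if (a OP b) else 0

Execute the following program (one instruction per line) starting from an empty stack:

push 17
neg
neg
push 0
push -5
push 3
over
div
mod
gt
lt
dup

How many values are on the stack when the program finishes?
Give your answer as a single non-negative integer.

After 'push 17': stack = [17] (depth 1)
After 'neg': stack = [-17] (depth 1)
After 'neg': stack = [17] (depth 1)
After 'push 0': stack = [17, 0] (depth 2)
After 'push -5': stack = [17, 0, -5] (depth 3)
After 'push 3': stack = [17, 0, -5, 3] (depth 4)
After 'over': stack = [17, 0, -5, 3, -5] (depth 5)
After 'div': stack = [17, 0, -5, -1] (depth 4)
After 'mod': stack = [17, 0, 0] (depth 3)
After 'gt': stack = [17, 0] (depth 2)
After 'lt': stack = [0] (depth 1)
After 'dup': stack = [0, 0] (depth 2)

Answer: 2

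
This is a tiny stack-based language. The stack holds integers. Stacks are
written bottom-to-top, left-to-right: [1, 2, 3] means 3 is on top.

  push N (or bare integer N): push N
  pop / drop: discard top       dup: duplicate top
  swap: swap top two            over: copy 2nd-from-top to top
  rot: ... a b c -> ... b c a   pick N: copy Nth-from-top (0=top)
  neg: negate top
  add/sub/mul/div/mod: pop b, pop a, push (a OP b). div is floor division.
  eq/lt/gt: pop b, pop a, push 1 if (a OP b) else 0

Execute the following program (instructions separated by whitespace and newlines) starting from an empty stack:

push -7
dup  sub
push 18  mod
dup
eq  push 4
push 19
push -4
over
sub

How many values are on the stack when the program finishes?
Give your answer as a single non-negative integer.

After 'push -7': stack = [-7] (depth 1)
After 'dup': stack = [-7, -7] (depth 2)
After 'sub': stack = [0] (depth 1)
After 'push 18': stack = [0, 18] (depth 2)
After 'mod': stack = [0] (depth 1)
After 'dup': stack = [0, 0] (depth 2)
After 'eq': stack = [1] (depth 1)
After 'push 4': stack = [1, 4] (depth 2)
After 'push 19': stack = [1, 4, 19] (depth 3)
After 'push -4': stack = [1, 4, 19, -4] (depth 4)
After 'over': stack = [1, 4, 19, -4, 19] (depth 5)
After 'sub': stack = [1, 4, 19, -23] (depth 4)

Answer: 4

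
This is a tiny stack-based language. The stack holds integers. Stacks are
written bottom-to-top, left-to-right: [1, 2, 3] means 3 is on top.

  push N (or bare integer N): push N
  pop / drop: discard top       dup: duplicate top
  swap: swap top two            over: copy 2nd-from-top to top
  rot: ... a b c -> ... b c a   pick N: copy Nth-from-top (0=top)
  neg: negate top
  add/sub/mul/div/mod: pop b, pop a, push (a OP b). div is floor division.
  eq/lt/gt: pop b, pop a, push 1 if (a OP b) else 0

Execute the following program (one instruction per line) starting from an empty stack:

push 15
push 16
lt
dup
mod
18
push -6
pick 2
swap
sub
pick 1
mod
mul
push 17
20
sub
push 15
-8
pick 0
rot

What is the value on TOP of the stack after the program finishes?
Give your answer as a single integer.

After 'push 15': [15]
After 'push 16': [15, 16]
After 'lt': [1]
After 'dup': [1, 1]
After 'mod': [0]
After 'push 18': [0, 18]
After 'push -6': [0, 18, -6]
After 'pick 2': [0, 18, -6, 0]
After 'swap': [0, 18, 0, -6]
After 'sub': [0, 18, 6]
After 'pick 1': [0, 18, 6, 18]
After 'mod': [0, 18, 6]
After 'mul': [0, 108]
After 'push 17': [0, 108, 17]
After 'push 20': [0, 108, 17, 20]
After 'sub': [0, 108, -3]
After 'push 15': [0, 108, -3, 15]
After 'push -8': [0, 108, -3, 15, -8]
After 'pick 0': [0, 108, -3, 15, -8, -8]
After 'rot': [0, 108, -3, -8, -8, 15]

Answer: 15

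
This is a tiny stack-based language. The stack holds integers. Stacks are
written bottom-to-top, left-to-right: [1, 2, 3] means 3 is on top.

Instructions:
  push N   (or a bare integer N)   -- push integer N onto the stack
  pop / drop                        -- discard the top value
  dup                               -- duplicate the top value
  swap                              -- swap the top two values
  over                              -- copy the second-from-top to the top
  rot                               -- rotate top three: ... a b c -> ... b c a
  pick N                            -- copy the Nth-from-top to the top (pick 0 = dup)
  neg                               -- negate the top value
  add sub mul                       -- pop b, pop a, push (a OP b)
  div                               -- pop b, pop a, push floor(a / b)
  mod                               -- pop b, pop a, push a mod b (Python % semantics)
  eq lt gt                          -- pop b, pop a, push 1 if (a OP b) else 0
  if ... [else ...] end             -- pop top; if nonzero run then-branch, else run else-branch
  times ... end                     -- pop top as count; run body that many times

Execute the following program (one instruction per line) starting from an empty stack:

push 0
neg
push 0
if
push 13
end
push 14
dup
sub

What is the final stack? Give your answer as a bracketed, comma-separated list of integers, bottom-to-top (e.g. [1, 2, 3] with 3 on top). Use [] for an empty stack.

After 'push 0': [0]
After 'neg': [0]
After 'push 0': [0, 0]
After 'if': [0]
After 'push 14': [0, 14]
After 'dup': [0, 14, 14]
After 'sub': [0, 0]

Answer: [0, 0]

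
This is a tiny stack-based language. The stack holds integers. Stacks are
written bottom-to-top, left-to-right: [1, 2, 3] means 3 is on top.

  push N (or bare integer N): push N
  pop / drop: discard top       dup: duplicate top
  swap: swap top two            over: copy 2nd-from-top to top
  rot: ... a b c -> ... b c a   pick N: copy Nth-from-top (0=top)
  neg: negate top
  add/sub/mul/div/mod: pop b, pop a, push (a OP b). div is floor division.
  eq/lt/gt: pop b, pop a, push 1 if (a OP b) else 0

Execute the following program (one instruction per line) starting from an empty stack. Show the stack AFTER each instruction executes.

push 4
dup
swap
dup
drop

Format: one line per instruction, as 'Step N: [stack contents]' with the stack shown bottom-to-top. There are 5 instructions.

Step 1: [4]
Step 2: [4, 4]
Step 3: [4, 4]
Step 4: [4, 4, 4]
Step 5: [4, 4]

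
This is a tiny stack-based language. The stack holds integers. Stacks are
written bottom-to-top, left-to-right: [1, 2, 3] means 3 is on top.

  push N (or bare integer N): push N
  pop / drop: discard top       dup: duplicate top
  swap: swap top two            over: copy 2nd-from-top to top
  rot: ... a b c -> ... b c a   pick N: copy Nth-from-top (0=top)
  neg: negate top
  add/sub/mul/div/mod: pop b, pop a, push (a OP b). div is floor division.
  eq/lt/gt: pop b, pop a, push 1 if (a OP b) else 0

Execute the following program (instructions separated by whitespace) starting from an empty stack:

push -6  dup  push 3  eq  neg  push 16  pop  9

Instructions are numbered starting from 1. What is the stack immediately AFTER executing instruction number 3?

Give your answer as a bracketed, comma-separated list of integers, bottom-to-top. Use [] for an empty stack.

Answer: [-6, -6, 3]

Derivation:
Step 1 ('push -6'): [-6]
Step 2 ('dup'): [-6, -6]
Step 3 ('push 3'): [-6, -6, 3]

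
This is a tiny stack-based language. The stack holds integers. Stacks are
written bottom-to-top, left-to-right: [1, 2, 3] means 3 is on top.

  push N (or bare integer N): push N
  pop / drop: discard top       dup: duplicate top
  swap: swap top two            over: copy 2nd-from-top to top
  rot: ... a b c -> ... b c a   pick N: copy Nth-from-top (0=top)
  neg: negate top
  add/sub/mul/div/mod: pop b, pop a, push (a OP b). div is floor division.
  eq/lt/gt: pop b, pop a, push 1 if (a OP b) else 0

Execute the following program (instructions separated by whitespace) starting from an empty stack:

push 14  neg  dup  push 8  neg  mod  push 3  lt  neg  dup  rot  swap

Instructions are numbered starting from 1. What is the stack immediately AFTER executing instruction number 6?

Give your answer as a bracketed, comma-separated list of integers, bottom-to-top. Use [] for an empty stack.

Step 1 ('push 14'): [14]
Step 2 ('neg'): [-14]
Step 3 ('dup'): [-14, -14]
Step 4 ('push 8'): [-14, -14, 8]
Step 5 ('neg'): [-14, -14, -8]
Step 6 ('mod'): [-14, -6]

Answer: [-14, -6]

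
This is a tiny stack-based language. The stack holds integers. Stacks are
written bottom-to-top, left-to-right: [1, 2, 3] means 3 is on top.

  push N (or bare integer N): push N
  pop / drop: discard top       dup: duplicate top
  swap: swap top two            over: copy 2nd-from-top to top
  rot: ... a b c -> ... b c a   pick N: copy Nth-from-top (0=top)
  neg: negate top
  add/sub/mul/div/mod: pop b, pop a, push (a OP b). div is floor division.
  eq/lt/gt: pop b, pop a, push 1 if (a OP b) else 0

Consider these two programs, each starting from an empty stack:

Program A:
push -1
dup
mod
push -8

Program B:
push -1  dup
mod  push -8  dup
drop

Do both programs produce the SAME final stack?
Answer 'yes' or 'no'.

Answer: yes

Derivation:
Program A trace:
  After 'push -1': [-1]
  After 'dup': [-1, -1]
  After 'mod': [0]
  After 'push -8': [0, -8]
Program A final stack: [0, -8]

Program B trace:
  After 'push -1': [-1]
  After 'dup': [-1, -1]
  After 'mod': [0]
  After 'push -8': [0, -8]
  After 'dup': [0, -8, -8]
  After 'drop': [0, -8]
Program B final stack: [0, -8]
Same: yes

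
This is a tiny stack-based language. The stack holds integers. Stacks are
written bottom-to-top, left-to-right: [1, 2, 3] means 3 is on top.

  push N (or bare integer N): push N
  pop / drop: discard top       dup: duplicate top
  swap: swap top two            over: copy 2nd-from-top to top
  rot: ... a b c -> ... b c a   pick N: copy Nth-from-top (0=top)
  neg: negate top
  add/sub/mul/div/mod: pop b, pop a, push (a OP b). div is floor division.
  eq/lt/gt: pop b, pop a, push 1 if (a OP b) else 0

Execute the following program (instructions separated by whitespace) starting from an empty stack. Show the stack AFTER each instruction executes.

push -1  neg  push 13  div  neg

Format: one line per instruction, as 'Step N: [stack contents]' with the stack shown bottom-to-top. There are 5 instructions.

Step 1: [-1]
Step 2: [1]
Step 3: [1, 13]
Step 4: [0]
Step 5: [0]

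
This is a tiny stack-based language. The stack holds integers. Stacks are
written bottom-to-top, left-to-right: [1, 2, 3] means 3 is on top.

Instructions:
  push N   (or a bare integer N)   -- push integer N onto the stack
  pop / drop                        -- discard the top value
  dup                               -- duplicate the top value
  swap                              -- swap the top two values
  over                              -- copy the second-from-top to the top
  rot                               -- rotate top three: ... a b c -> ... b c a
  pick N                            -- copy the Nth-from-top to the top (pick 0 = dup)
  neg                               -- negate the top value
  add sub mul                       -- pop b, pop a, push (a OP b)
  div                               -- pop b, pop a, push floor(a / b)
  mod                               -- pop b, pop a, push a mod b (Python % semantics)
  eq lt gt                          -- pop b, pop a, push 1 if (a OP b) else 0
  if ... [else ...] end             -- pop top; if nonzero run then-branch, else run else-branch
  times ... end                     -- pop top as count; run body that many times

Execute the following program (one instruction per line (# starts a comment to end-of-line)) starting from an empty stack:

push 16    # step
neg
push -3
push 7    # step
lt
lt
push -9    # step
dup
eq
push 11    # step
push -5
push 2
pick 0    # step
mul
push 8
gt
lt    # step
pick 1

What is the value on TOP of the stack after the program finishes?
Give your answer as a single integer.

Answer: 11

Derivation:
After 'push 16': [16]
After 'neg': [-16]
After 'push -3': [-16, -3]
After 'push 7': [-16, -3, 7]
After 'lt': [-16, 1]
After 'lt': [1]
After 'push -9': [1, -9]
After 'dup': [1, -9, -9]
After 'eq': [1, 1]
After 'push 11': [1, 1, 11]
After 'push -5': [1, 1, 11, -5]
After 'push 2': [1, 1, 11, -5, 2]
After 'pick 0': [1, 1, 11, -5, 2, 2]
After 'mul': [1, 1, 11, -5, 4]
After 'push 8': [1, 1, 11, -5, 4, 8]
After 'gt': [1, 1, 11, -5, 0]
After 'lt': [1, 1, 11, 1]
After 'pick 1': [1, 1, 11, 1, 11]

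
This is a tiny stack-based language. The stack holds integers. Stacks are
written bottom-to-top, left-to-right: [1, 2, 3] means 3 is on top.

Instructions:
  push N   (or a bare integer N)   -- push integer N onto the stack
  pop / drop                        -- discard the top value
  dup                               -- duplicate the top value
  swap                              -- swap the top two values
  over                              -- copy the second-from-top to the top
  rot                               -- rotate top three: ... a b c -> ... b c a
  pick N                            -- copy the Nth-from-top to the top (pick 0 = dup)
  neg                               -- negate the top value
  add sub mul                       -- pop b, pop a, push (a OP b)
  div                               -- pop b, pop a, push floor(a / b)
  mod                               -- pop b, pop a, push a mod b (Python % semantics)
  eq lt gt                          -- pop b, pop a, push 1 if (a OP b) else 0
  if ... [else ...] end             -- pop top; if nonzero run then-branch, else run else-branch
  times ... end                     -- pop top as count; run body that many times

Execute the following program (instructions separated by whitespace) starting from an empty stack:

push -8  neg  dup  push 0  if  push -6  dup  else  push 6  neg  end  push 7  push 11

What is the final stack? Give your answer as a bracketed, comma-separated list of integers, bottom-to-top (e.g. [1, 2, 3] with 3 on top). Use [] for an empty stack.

Answer: [8, 8, -6, 7, 11]

Derivation:
After 'push -8': [-8]
After 'neg': [8]
After 'dup': [8, 8]
After 'push 0': [8, 8, 0]
After 'if': [8, 8]
After 'push 6': [8, 8, 6]
After 'neg': [8, 8, -6]
After 'push 7': [8, 8, -6, 7]
After 'push 11': [8, 8, -6, 7, 11]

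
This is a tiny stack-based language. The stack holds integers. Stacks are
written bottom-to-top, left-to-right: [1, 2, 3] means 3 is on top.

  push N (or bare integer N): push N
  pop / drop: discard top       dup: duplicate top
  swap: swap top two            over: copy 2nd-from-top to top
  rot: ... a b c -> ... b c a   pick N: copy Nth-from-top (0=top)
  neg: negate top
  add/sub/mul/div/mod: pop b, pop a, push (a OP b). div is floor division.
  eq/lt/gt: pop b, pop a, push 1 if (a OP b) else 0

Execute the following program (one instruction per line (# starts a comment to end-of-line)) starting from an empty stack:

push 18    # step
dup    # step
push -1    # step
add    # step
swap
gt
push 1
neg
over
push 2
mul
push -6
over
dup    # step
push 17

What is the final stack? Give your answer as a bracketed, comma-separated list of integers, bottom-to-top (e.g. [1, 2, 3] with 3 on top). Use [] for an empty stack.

Answer: [0, -1, 0, -6, 0, 0, 17]

Derivation:
After 'push 18': [18]
After 'dup': [18, 18]
After 'push -1': [18, 18, -1]
After 'add': [18, 17]
After 'swap': [17, 18]
After 'gt': [0]
After 'push 1': [0, 1]
After 'neg': [0, -1]
After 'over': [0, -1, 0]
After 'push 2': [0, -1, 0, 2]
After 'mul': [0, -1, 0]
After 'push -6': [0, -1, 0, -6]
After 'over': [0, -1, 0, -6, 0]
After 'dup': [0, -1, 0, -6, 0, 0]
After 'push 17': [0, -1, 0, -6, 0, 0, 17]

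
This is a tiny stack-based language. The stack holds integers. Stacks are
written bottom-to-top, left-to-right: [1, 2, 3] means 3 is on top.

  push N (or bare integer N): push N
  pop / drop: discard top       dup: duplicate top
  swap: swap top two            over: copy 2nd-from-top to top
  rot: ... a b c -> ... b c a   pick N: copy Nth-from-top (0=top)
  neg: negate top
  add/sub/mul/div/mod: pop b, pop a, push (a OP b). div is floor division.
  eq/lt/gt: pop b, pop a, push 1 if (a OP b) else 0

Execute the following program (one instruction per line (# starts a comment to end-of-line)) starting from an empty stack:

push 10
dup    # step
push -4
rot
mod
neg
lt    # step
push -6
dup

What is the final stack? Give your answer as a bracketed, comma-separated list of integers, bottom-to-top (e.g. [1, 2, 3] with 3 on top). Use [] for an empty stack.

After 'push 10': [10]
After 'dup': [10, 10]
After 'push -4': [10, 10, -4]
After 'rot': [10, -4, 10]
After 'mod': [10, 6]
After 'neg': [10, -6]
After 'lt': [0]
After 'push -6': [0, -6]
After 'dup': [0, -6, -6]

Answer: [0, -6, -6]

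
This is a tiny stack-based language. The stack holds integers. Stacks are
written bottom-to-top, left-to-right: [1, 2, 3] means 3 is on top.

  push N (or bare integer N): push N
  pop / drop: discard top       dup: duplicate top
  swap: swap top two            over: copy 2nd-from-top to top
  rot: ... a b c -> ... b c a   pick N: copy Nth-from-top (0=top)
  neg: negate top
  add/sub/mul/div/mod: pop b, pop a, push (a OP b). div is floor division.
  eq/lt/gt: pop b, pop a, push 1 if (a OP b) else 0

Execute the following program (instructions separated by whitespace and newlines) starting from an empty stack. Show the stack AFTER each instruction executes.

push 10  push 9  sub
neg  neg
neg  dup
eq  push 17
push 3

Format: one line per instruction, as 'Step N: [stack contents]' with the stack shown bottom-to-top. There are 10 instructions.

Step 1: [10]
Step 2: [10, 9]
Step 3: [1]
Step 4: [-1]
Step 5: [1]
Step 6: [-1]
Step 7: [-1, -1]
Step 8: [1]
Step 9: [1, 17]
Step 10: [1, 17, 3]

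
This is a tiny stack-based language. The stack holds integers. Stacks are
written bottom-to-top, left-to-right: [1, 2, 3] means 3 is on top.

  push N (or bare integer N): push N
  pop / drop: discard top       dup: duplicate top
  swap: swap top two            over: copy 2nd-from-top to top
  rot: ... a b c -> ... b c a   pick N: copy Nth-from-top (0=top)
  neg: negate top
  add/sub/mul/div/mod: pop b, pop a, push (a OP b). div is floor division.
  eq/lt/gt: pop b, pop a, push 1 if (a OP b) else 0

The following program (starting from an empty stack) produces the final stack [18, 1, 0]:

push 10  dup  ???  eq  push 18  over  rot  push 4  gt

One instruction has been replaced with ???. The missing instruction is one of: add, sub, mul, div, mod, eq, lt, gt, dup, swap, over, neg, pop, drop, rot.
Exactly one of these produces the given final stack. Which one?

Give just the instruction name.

Answer: swap

Derivation:
Stack before ???: [10, 10]
Stack after ???:  [10, 10]
The instruction that transforms [10, 10] -> [10, 10] is: swap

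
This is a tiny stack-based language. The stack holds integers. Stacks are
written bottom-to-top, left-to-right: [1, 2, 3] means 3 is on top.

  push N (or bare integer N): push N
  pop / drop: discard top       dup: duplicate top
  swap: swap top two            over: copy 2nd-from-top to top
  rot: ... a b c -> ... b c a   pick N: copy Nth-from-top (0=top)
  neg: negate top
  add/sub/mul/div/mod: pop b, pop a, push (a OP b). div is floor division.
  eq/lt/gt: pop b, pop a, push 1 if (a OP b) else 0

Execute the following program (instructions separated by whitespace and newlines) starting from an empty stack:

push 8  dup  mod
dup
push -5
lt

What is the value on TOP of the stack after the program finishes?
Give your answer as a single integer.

Answer: 0

Derivation:
After 'push 8': [8]
After 'dup': [8, 8]
After 'mod': [0]
After 'dup': [0, 0]
After 'push -5': [0, 0, -5]
After 'lt': [0, 0]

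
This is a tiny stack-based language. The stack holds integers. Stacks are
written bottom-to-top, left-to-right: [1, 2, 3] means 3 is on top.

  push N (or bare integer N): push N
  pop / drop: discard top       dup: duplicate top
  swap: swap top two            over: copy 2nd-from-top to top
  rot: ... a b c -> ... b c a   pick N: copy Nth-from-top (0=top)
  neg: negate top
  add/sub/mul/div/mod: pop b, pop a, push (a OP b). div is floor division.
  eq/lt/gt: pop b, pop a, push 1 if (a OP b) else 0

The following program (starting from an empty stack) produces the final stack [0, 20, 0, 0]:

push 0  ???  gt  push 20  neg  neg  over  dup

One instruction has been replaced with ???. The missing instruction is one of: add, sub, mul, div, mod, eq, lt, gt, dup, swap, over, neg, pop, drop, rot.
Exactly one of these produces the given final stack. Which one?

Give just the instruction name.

Stack before ???: [0]
Stack after ???:  [0, 0]
The instruction that transforms [0] -> [0, 0] is: dup

Answer: dup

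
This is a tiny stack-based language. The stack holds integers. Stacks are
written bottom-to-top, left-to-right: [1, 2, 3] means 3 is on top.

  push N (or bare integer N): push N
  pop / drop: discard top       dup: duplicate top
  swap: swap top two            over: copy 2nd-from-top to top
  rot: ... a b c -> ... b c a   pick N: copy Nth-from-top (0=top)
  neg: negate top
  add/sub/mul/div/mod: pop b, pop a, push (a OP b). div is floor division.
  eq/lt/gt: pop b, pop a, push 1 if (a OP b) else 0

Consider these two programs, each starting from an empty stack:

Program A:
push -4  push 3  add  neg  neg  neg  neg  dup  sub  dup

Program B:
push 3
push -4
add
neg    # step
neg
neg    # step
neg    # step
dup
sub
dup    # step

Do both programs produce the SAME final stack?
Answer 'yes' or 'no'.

Program A trace:
  After 'push -4': [-4]
  After 'push 3': [-4, 3]
  After 'add': [-1]
  After 'neg': [1]
  After 'neg': [-1]
  After 'neg': [1]
  After 'neg': [-1]
  After 'dup': [-1, -1]
  After 'sub': [0]
  After 'dup': [0, 0]
Program A final stack: [0, 0]

Program B trace:
  After 'push 3': [3]
  After 'push -4': [3, -4]
  After 'add': [-1]
  After 'neg': [1]
  After 'neg': [-1]
  After 'neg': [1]
  After 'neg': [-1]
  After 'dup': [-1, -1]
  After 'sub': [0]
  After 'dup': [0, 0]
Program B final stack: [0, 0]
Same: yes

Answer: yes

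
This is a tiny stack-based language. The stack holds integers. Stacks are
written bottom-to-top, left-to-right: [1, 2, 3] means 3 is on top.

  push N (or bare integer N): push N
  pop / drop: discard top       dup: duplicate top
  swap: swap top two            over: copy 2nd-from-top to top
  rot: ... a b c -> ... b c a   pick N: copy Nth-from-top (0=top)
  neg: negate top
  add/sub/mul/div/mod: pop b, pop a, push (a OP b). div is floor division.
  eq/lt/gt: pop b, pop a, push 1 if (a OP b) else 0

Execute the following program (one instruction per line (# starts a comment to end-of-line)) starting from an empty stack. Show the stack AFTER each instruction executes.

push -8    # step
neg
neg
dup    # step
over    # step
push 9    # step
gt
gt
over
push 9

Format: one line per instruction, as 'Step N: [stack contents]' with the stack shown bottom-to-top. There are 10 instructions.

Step 1: [-8]
Step 2: [8]
Step 3: [-8]
Step 4: [-8, -8]
Step 5: [-8, -8, -8]
Step 6: [-8, -8, -8, 9]
Step 7: [-8, -8, 0]
Step 8: [-8, 0]
Step 9: [-8, 0, -8]
Step 10: [-8, 0, -8, 9]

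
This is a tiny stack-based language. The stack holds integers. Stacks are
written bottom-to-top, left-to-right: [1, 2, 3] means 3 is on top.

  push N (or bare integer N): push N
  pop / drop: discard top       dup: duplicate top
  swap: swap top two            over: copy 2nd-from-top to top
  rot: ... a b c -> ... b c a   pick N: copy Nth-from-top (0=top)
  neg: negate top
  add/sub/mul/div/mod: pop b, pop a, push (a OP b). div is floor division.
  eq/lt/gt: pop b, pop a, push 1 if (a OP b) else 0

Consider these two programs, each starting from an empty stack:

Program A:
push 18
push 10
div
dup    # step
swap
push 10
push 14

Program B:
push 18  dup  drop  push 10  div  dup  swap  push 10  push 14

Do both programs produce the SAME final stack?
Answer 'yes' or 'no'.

Program A trace:
  After 'push 18': [18]
  After 'push 10': [18, 10]
  After 'div': [1]
  After 'dup': [1, 1]
  After 'swap': [1, 1]
  After 'push 10': [1, 1, 10]
  After 'push 14': [1, 1, 10, 14]
Program A final stack: [1, 1, 10, 14]

Program B trace:
  After 'push 18': [18]
  After 'dup': [18, 18]
  After 'drop': [18]
  After 'push 10': [18, 10]
  After 'div': [1]
  After 'dup': [1, 1]
  After 'swap': [1, 1]
  After 'push 10': [1, 1, 10]
  After 'push 14': [1, 1, 10, 14]
Program B final stack: [1, 1, 10, 14]
Same: yes

Answer: yes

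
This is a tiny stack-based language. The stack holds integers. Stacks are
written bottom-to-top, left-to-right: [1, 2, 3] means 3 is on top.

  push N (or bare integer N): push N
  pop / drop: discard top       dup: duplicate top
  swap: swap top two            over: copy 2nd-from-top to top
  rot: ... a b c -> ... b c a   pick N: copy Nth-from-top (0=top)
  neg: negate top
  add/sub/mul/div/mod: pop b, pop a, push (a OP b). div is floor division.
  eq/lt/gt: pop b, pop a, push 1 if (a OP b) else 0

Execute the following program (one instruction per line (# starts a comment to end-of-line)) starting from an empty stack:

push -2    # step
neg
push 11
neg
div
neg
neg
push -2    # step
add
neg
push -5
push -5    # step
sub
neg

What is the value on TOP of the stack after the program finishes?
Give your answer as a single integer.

Answer: 0

Derivation:
After 'push -2': [-2]
After 'neg': [2]
After 'push 11': [2, 11]
After 'neg': [2, -11]
After 'div': [-1]
After 'neg': [1]
After 'neg': [-1]
After 'push -2': [-1, -2]
After 'add': [-3]
After 'neg': [3]
After 'push -5': [3, -5]
After 'push -5': [3, -5, -5]
After 'sub': [3, 0]
After 'neg': [3, 0]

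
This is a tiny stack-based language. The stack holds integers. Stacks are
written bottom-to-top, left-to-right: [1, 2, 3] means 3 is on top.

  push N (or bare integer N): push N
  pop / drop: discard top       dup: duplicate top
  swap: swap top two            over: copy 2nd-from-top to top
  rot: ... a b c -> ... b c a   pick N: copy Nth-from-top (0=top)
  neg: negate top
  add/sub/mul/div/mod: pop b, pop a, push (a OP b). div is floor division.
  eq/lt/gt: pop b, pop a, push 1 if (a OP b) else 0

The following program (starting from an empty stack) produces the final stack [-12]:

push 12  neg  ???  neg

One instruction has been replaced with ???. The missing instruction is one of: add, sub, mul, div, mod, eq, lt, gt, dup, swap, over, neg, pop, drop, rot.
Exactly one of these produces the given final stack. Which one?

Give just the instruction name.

Answer: neg

Derivation:
Stack before ???: [-12]
Stack after ???:  [12]
The instruction that transforms [-12] -> [12] is: neg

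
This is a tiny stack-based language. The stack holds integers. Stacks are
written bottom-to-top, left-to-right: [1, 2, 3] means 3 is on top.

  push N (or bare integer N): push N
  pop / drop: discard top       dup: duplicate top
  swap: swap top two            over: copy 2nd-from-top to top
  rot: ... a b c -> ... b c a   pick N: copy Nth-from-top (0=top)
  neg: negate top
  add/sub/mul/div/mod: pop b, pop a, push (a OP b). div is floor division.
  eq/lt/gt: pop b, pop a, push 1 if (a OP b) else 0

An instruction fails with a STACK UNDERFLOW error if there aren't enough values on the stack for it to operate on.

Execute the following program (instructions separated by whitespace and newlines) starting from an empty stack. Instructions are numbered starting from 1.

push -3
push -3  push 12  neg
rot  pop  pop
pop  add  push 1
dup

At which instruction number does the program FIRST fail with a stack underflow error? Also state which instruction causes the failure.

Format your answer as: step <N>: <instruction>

Step 1 ('push -3'): stack = [-3], depth = 1
Step 2 ('push -3'): stack = [-3, -3], depth = 2
Step 3 ('push 12'): stack = [-3, -3, 12], depth = 3
Step 4 ('neg'): stack = [-3, -3, -12], depth = 3
Step 5 ('rot'): stack = [-3, -12, -3], depth = 3
Step 6 ('pop'): stack = [-3, -12], depth = 2
Step 7 ('pop'): stack = [-3], depth = 1
Step 8 ('pop'): stack = [], depth = 0
Step 9 ('add'): needs 2 value(s) but depth is 0 — STACK UNDERFLOW

Answer: step 9: add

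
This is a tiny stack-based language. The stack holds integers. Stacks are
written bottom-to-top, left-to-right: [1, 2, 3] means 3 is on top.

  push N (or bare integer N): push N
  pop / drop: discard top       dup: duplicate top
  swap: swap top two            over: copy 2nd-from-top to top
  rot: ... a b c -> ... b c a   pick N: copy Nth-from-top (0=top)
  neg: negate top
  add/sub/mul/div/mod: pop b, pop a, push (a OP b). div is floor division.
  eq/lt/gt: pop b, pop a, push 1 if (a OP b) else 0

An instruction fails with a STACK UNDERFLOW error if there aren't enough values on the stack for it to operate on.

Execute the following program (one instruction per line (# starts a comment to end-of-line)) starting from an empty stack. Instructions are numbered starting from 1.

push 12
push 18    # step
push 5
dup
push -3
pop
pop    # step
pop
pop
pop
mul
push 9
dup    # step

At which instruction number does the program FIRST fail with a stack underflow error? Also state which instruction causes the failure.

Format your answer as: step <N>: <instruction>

Answer: step 11: mul

Derivation:
Step 1 ('push 12'): stack = [12], depth = 1
Step 2 ('push 18'): stack = [12, 18], depth = 2
Step 3 ('push 5'): stack = [12, 18, 5], depth = 3
Step 4 ('dup'): stack = [12, 18, 5, 5], depth = 4
Step 5 ('push -3'): stack = [12, 18, 5, 5, -3], depth = 5
Step 6 ('pop'): stack = [12, 18, 5, 5], depth = 4
Step 7 ('pop'): stack = [12, 18, 5], depth = 3
Step 8 ('pop'): stack = [12, 18], depth = 2
Step 9 ('pop'): stack = [12], depth = 1
Step 10 ('pop'): stack = [], depth = 0
Step 11 ('mul'): needs 2 value(s) but depth is 0 — STACK UNDERFLOW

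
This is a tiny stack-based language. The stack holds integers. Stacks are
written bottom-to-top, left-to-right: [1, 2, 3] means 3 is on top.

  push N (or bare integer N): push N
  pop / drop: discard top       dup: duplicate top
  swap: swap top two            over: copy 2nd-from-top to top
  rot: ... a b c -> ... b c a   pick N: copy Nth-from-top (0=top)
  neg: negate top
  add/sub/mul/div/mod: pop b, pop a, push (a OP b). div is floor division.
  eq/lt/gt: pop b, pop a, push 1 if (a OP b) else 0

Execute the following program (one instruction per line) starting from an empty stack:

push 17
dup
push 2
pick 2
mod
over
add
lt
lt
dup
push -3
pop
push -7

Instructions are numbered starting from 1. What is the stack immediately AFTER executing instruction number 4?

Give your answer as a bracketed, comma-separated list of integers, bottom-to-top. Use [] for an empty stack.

Answer: [17, 17, 2, 17]

Derivation:
Step 1 ('push 17'): [17]
Step 2 ('dup'): [17, 17]
Step 3 ('push 2'): [17, 17, 2]
Step 4 ('pick 2'): [17, 17, 2, 17]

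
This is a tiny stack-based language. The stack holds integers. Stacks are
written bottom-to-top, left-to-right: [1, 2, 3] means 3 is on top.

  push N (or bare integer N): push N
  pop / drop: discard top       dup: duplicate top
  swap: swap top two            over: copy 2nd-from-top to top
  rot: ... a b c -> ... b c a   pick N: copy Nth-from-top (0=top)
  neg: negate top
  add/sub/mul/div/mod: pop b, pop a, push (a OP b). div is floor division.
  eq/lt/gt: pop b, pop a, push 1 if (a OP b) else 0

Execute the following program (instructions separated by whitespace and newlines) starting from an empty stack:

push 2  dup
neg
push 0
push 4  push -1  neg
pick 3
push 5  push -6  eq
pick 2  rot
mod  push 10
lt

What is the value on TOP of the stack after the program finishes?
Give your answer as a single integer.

After 'push 2': [2]
After 'dup': [2, 2]
After 'neg': [2, -2]
After 'push 0': [2, -2, 0]
After 'push 4': [2, -2, 0, 4]
After 'push -1': [2, -2, 0, 4, -1]
After 'neg': [2, -2, 0, 4, 1]
After 'pick 3': [2, -2, 0, 4, 1, -2]
After 'push 5': [2, -2, 0, 4, 1, -2, 5]
After 'push -6': [2, -2, 0, 4, 1, -2, 5, -6]
After 'eq': [2, -2, 0, 4, 1, -2, 0]
After 'pick 2': [2, -2, 0, 4, 1, -2, 0, 1]
After 'rot': [2, -2, 0, 4, 1, 0, 1, -2]
After 'mod': [2, -2, 0, 4, 1, 0, -1]
After 'push 10': [2, -2, 0, 4, 1, 0, -1, 10]
After 'lt': [2, -2, 0, 4, 1, 0, 1]

Answer: 1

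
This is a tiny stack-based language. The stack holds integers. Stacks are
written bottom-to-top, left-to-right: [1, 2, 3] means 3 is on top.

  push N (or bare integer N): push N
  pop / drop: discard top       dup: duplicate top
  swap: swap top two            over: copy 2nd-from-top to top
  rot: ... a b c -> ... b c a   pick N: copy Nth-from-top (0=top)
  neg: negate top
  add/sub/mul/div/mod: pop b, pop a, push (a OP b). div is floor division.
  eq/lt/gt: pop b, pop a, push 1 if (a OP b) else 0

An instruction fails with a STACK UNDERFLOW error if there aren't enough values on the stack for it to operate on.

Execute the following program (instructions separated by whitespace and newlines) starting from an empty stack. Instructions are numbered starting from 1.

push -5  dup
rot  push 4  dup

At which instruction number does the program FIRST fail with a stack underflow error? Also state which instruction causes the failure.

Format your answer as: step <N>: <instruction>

Step 1 ('push -5'): stack = [-5], depth = 1
Step 2 ('dup'): stack = [-5, -5], depth = 2
Step 3 ('rot'): needs 3 value(s) but depth is 2 — STACK UNDERFLOW

Answer: step 3: rot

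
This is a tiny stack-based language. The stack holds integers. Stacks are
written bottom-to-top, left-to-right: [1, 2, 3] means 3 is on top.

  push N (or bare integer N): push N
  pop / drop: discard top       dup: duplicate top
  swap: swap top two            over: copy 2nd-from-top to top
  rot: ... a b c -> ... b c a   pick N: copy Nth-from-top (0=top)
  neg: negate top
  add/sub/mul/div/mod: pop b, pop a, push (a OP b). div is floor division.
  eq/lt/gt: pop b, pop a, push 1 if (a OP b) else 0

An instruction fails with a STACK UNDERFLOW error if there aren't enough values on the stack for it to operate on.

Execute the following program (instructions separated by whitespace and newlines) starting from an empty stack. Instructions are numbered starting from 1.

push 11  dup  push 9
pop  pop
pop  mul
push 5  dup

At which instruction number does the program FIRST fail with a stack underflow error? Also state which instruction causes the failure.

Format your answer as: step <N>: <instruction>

Answer: step 7: mul

Derivation:
Step 1 ('push 11'): stack = [11], depth = 1
Step 2 ('dup'): stack = [11, 11], depth = 2
Step 3 ('push 9'): stack = [11, 11, 9], depth = 3
Step 4 ('pop'): stack = [11, 11], depth = 2
Step 5 ('pop'): stack = [11], depth = 1
Step 6 ('pop'): stack = [], depth = 0
Step 7 ('mul'): needs 2 value(s) but depth is 0 — STACK UNDERFLOW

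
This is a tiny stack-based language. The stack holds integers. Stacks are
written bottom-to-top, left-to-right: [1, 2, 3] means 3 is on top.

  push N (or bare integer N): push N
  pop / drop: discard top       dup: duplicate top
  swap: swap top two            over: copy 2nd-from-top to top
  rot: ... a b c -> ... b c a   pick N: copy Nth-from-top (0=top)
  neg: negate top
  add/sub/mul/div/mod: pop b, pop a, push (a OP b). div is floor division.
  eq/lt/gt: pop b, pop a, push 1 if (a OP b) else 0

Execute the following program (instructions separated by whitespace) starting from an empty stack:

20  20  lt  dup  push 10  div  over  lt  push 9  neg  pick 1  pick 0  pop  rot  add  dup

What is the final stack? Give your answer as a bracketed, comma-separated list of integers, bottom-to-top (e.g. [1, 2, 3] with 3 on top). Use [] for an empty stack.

After 'push 20': [20]
After 'push 20': [20, 20]
After 'lt': [0]
After 'dup': [0, 0]
After 'push 10': [0, 0, 10]
After 'div': [0, 0]
After 'over': [0, 0, 0]
After 'lt': [0, 0]
After 'push 9': [0, 0, 9]
After 'neg': [0, 0, -9]
After 'pick 1': [0, 0, -9, 0]
After 'pick 0': [0, 0, -9, 0, 0]
After 'pop': [0, 0, -9, 0]
After 'rot': [0, -9, 0, 0]
After 'add': [0, -9, 0]
After 'dup': [0, -9, 0, 0]

Answer: [0, -9, 0, 0]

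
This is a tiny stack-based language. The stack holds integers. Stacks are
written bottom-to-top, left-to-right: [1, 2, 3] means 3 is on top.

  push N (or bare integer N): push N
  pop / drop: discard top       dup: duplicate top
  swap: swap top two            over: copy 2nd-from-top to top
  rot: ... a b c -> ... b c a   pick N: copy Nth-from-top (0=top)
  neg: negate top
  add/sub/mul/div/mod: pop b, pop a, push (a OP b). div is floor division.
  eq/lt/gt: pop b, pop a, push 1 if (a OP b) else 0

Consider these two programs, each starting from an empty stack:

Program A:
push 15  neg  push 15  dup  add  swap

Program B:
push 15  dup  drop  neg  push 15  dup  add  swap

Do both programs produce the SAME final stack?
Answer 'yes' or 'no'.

Program A trace:
  After 'push 15': [15]
  After 'neg': [-15]
  After 'push 15': [-15, 15]
  After 'dup': [-15, 15, 15]
  After 'add': [-15, 30]
  After 'swap': [30, -15]
Program A final stack: [30, -15]

Program B trace:
  After 'push 15': [15]
  After 'dup': [15, 15]
  After 'drop': [15]
  After 'neg': [-15]
  After 'push 15': [-15, 15]
  After 'dup': [-15, 15, 15]
  After 'add': [-15, 30]
  After 'swap': [30, -15]
Program B final stack: [30, -15]
Same: yes

Answer: yes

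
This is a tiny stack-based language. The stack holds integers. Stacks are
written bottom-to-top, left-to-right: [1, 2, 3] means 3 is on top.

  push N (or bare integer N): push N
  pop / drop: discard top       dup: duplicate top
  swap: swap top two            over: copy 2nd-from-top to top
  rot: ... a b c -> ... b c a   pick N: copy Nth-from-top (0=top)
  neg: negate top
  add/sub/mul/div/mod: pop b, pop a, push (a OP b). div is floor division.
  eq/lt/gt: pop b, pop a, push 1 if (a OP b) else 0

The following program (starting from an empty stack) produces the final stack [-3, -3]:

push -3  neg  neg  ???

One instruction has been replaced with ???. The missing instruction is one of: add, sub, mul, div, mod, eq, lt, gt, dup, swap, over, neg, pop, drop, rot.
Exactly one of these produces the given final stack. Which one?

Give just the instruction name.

Stack before ???: [-3]
Stack after ???:  [-3, -3]
The instruction that transforms [-3] -> [-3, -3] is: dup

Answer: dup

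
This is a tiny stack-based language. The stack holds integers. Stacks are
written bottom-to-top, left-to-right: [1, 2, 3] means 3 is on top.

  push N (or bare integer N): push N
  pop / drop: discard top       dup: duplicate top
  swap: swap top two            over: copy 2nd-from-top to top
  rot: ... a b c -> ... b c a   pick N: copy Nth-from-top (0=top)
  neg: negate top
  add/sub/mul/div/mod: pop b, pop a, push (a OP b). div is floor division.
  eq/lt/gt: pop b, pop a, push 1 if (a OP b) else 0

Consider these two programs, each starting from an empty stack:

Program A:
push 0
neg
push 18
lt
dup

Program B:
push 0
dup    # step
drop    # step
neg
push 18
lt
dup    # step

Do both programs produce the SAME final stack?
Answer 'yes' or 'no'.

Program A trace:
  After 'push 0': [0]
  After 'neg': [0]
  After 'push 18': [0, 18]
  After 'lt': [1]
  After 'dup': [1, 1]
Program A final stack: [1, 1]

Program B trace:
  After 'push 0': [0]
  After 'dup': [0, 0]
  After 'drop': [0]
  After 'neg': [0]
  After 'push 18': [0, 18]
  After 'lt': [1]
  After 'dup': [1, 1]
Program B final stack: [1, 1]
Same: yes

Answer: yes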